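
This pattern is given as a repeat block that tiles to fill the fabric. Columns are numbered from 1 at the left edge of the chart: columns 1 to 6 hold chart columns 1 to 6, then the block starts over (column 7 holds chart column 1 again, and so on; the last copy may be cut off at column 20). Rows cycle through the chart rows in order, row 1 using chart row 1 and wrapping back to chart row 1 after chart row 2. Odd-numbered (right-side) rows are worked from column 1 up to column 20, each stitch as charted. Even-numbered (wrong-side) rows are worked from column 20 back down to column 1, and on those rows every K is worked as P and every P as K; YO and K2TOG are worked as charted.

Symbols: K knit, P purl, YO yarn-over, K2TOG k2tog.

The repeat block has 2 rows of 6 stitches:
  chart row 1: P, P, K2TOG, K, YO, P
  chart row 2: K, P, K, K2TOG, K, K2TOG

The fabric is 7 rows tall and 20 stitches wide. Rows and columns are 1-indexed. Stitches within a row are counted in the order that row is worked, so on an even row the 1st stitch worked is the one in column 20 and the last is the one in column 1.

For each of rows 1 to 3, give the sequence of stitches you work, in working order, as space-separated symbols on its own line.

Row 1: chart row 1, RS - tile across columns 1-20 and work as-is.
Row 2: chart row 2, WS - tiled (columns 1-20): K P K K2TOG K K2TOG K P K K2TOG K K2TOG K P K K2TOG K K2TOG K P; work from column 20 back to 1 with K<->P swapped.
Row 3: chart row 1, RS - tile across columns 1-20 and work as-is.

== ROWS AS WORKED ==
P P K2TOG K YO P P P K2TOG K YO P P P K2TOG K YO P P P
K P K2TOG P K2TOG P K P K2TOG P K2TOG P K P K2TOG P K2TOG P K P
P P K2TOG K YO P P P K2TOG K YO P P P K2TOG K YO P P P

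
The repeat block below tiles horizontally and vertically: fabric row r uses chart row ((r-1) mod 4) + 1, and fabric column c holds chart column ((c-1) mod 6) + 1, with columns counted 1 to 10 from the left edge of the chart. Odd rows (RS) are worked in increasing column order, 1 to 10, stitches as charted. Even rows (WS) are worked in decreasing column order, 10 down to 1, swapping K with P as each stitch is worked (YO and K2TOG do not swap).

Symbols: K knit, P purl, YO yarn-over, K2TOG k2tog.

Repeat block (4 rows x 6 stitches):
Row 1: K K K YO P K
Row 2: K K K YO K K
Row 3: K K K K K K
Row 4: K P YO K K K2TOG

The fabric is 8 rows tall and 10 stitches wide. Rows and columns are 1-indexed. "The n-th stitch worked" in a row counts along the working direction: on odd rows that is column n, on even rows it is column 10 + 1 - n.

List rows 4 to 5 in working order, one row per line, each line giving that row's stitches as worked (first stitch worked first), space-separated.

Rows as worked:
P YO K P K2TOG P P YO K P
K K K YO P K K K K YO

Derivation:
Row 4: chart row 4, WS - tiled (columns 1-10): K P YO K K K2TOG K P YO K; work from column 10 back to 1 with K<->P swapped.
Row 5: chart row 1, RS - tile across columns 1-10 and work as-is.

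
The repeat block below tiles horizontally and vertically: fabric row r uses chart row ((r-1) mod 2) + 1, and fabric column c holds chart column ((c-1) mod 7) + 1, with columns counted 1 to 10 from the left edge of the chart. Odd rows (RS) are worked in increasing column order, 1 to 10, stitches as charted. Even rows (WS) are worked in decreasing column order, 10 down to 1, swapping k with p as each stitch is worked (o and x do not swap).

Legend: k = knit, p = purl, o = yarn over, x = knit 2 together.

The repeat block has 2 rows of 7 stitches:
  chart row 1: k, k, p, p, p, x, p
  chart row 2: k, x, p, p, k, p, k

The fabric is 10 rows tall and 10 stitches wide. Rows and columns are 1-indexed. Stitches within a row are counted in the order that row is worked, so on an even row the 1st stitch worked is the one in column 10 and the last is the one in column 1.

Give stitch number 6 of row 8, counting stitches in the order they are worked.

Stitch:
p

Derivation:
Row 8 uses chart row ((8-1) mod 2)+1 = 2. Row 8 is even, so WS.
Chart row 2 tiled across columns 1-10: k x p p k p k k x p
WS: work from column 10 back to column 1 (reverse the tiled row), swapping k<->p (o and x unchanged).
Row 8 as worked: k x p p k p k k x p
Counting 6 along the worked row gives p.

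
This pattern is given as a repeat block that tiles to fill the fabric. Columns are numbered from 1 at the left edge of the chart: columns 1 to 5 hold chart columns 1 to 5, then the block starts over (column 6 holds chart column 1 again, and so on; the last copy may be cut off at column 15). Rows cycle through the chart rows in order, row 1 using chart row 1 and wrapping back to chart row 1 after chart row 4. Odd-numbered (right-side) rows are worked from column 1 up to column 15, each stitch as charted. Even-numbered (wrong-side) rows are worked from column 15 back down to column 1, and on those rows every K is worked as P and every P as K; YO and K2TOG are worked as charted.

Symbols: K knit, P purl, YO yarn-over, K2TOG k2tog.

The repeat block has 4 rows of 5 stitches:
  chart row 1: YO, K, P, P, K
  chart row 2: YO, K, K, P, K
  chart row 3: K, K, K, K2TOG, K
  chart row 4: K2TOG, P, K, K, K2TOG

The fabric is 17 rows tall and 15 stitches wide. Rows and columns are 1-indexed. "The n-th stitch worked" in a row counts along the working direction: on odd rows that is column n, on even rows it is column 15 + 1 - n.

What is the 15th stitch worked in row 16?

Stitch:
K2TOG

Derivation:
For row 16: chart row = ((16-1) mod 4) + 1 = 4; this is a WS (even) row.
Chart row 4 tiled across columns 1-15: K2TOG P K K K2TOG K2TOG P K K K2TOG K2TOG P K K K2TOG
WS: work from column 15 back to column 1 (reverse the tiled row), swapping K<->P (YO and K2TOG unchanged).
Row 16 as worked: K2TOG P P K K2TOG K2TOG P P K K2TOG K2TOG P P K K2TOG
Stitch 15 in working order -> K2TOG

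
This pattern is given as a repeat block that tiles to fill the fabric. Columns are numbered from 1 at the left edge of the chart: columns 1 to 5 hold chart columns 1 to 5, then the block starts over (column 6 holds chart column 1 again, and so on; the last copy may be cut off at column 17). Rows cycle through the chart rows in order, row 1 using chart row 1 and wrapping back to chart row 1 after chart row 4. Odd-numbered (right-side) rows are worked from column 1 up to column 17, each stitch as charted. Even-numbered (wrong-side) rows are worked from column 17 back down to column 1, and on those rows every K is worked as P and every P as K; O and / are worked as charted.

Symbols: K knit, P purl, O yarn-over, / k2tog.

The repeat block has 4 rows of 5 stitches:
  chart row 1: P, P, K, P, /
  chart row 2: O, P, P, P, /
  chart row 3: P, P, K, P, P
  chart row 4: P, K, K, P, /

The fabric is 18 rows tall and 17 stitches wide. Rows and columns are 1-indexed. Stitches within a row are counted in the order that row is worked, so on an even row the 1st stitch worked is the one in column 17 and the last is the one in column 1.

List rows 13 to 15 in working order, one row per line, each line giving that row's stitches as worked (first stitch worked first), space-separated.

Rows as worked:
P P K P / P P K P / P P K P / P P
K O / K K K O / K K K O / K K K O
P P K P P P P K P P P P K P P P P

Derivation:
Row 13: chart row 1, RS - tile across columns 1-17 and work as-is.
Row 14: chart row 2, WS - tiled (columns 1-17): O P P P / O P P P / O P P P / O P; work from column 17 back to 1 with K<->P swapped.
Row 15: chart row 3, RS - tile across columns 1-17 and work as-is.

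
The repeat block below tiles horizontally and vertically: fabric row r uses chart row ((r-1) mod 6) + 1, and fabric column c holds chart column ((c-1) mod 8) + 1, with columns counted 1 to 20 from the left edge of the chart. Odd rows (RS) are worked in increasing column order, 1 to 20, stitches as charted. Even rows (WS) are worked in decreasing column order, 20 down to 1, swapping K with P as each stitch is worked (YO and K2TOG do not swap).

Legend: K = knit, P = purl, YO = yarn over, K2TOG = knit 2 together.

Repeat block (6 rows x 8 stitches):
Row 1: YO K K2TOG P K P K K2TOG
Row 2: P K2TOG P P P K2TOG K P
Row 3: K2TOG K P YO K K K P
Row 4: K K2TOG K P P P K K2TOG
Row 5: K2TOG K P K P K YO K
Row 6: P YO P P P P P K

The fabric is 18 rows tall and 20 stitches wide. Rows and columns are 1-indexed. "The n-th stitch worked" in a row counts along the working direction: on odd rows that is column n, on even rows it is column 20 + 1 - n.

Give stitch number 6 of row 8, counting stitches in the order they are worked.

Stitch:
P

Derivation:
Row 8: (8-1) mod 6 = 1, so use chart row 2. Even row -> WS.
Chart row 2 tiled across columns 1-20: P K2TOG P P P K2TOG K P P K2TOG P P P K2TOG K P P K2TOG P P
WS row: flip the tiled sequence (start at column 20) and apply K<->P; YO and K2TOG stay.
Row 8 as worked: K K K2TOG K K P K2TOG K K K K2TOG K K P K2TOG K K K K2TOG K
The 6th stitch worked is P.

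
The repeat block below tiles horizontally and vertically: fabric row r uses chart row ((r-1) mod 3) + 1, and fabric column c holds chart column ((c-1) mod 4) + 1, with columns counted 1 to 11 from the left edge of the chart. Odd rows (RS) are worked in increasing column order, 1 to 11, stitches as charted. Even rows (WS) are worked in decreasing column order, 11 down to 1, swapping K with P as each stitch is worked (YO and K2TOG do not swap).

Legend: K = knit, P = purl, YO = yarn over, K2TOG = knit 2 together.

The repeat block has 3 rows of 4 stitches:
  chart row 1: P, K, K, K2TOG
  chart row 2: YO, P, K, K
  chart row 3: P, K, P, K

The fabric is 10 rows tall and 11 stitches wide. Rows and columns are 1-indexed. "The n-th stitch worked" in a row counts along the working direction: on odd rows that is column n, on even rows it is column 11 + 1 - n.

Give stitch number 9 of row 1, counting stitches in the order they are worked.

For row 1: chart row = ((1-1) mod 3) + 1 = 1; this is a RS (odd) row.
Chart row 1 tiled across columns 1-11: P K K K2TOG P K K K2TOG P K K
RS: work column 1 to column 11, symbols as charted — the tiled row is the row as worked.
The 9th stitch worked is P.

Stitch:
P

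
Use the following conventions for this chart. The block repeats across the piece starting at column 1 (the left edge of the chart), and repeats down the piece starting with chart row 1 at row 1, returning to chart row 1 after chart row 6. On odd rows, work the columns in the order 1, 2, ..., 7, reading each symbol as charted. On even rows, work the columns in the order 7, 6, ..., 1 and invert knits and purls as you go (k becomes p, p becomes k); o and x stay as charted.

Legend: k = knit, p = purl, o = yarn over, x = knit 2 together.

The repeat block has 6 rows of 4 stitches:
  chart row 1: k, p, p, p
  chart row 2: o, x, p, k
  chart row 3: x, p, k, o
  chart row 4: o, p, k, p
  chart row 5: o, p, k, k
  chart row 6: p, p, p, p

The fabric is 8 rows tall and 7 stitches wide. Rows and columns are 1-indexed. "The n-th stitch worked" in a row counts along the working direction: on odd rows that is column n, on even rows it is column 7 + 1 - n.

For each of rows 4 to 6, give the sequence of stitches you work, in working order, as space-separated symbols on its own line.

Row 4: chart row 4, WS - tiled (columns 1-7): o p k p o p k; work from column 7 back to 1 with k<->p swapped.
Row 5: chart row 5, RS - tile across columns 1-7 and work as-is.
Row 6: chart row 6, WS - tiled (columns 1-7): p p p p p p p; work from column 7 back to 1 with k<->p swapped.

Result:
p k o k p k o
o p k k o p k
k k k k k k k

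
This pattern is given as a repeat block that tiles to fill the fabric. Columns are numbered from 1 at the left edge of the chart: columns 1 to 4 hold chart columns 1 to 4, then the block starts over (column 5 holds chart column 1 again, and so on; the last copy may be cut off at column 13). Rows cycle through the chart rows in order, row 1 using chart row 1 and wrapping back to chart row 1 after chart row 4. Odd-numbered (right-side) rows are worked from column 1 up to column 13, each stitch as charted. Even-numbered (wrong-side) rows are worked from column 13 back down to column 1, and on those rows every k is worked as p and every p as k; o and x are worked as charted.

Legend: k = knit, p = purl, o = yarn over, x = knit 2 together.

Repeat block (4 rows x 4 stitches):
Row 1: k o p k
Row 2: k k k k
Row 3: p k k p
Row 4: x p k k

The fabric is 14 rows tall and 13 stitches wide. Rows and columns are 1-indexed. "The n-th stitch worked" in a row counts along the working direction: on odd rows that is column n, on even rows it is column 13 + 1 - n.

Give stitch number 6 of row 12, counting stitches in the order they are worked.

Stitch:
p

Derivation:
For row 12: chart row = ((12-1) mod 4) + 1 = 4; this is a WS (even) row.
Chart row 4 tiled across columns 1-13: x p k k x p k k x p k k x
WS: work from column 13 back to column 1 (reverse the tiled row), swapping k<->p (o and x unchanged).
Row 12 as worked: x p p k x p p k x p p k x
The 6th stitch worked is p.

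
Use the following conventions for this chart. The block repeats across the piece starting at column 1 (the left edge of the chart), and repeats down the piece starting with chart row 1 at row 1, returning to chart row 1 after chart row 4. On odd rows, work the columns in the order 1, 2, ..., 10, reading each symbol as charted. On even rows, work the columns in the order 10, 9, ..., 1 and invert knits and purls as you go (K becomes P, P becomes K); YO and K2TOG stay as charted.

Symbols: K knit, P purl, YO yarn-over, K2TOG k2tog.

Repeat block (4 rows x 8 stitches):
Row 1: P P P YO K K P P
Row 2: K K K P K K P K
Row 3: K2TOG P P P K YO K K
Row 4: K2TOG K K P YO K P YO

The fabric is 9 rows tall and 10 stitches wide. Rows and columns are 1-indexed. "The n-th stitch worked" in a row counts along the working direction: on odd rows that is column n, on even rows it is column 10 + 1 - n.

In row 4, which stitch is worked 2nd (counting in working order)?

Row 4: (4-1) mod 4 = 3, so use chart row 4. Even row -> WS.
Chart row 4 tiled across columns 1-10: K2TOG K K P YO K P YO K2TOG K
WS row: flip the tiled sequence (start at column 10) and apply K<->P; YO and K2TOG stay.
Row 4 as worked: P K2TOG YO K P YO K P P K2TOG
Counting 2 along the worked row gives K2TOG.

Stitch:
K2TOG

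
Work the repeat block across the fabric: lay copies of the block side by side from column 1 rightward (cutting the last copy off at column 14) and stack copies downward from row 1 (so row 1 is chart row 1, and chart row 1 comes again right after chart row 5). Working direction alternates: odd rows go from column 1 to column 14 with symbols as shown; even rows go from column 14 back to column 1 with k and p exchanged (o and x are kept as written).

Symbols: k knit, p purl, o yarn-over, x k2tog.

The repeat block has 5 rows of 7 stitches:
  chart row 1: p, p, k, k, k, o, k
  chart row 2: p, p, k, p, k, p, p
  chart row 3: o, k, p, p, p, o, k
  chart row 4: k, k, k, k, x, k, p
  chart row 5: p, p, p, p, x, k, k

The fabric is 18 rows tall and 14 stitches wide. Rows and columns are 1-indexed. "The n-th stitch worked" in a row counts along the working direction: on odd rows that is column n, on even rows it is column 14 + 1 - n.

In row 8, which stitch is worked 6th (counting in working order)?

For row 8: chart row = ((8-1) mod 5) + 1 = 3; this is a WS (even) row.
Chart row 3 tiled across columns 1-14: o k p p p o k o k p p p o k
WS row: flip the tiled sequence (start at column 14) and apply k<->p; o and x stay.
Row 8 as worked: p o k k k p o p o k k k p o
Stitch 6 in working order -> p

== STITCH ==
p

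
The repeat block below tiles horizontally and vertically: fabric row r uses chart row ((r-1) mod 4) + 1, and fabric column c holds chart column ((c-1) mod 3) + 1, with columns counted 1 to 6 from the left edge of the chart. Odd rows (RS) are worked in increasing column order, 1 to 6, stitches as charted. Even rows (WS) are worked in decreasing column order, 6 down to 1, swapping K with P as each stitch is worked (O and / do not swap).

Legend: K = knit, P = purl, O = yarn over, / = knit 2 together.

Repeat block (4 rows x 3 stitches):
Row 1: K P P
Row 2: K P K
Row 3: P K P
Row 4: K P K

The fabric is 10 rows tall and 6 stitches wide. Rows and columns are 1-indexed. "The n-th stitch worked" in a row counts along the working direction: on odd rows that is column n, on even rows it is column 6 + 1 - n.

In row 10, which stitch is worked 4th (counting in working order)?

Row 10: (10-1) mod 4 = 1, so use chart row 2. Even row -> WS.
Chart row 2 tiled across columns 1-6: K P K K P K
WS: work from column 6 back to column 1 (reverse the tiled row), swapping K<->P (O and / unchanged).
Row 10 as worked: P K P P K P
Counting 4 along the worked row gives P.

== STITCH ==
P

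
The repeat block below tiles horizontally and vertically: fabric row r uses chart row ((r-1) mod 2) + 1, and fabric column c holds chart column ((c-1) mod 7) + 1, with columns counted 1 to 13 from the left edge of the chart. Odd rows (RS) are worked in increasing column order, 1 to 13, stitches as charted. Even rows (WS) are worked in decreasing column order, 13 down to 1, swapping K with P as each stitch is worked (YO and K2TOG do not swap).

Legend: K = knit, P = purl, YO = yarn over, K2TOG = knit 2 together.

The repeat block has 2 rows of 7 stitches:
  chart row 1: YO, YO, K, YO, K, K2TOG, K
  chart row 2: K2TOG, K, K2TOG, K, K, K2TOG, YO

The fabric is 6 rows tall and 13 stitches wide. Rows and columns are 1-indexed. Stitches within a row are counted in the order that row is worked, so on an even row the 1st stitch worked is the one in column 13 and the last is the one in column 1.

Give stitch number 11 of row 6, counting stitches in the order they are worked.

Row 6: (6-1) mod 2 = 1, so use chart row 2. Even row -> WS.
Chart row 2 tiled across columns 1-13: K2TOG K K2TOG K K K2TOG YO K2TOG K K2TOG K K K2TOG
Wrong side: read the tiled row from column 13 down to 1 and exchange K with P (leave YO, K2TOG).
Row 6 as worked: K2TOG P P K2TOG P K2TOG YO K2TOG P P K2TOG P K2TOG
Counting 11 along the worked row gives K2TOG.

Result:
K2TOG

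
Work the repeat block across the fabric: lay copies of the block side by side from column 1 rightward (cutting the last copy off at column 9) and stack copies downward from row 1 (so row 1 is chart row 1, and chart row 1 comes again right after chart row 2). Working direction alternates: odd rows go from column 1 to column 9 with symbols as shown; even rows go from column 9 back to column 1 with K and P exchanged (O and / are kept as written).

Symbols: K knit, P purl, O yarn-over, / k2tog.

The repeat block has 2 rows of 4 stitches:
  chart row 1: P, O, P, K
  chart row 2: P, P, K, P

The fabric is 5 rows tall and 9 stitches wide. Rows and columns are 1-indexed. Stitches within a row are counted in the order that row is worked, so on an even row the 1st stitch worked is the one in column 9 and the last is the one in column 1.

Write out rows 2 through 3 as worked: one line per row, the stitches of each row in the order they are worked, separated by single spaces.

Row 2: chart row 2, WS - tiled (columns 1-9): P P K P P P K P P; work from column 9 back to 1 with K<->P swapped.
Row 3: chart row 1, RS - tile across columns 1-9 and work as-is.

Rows as worked:
K K P K K K P K K
P O P K P O P K P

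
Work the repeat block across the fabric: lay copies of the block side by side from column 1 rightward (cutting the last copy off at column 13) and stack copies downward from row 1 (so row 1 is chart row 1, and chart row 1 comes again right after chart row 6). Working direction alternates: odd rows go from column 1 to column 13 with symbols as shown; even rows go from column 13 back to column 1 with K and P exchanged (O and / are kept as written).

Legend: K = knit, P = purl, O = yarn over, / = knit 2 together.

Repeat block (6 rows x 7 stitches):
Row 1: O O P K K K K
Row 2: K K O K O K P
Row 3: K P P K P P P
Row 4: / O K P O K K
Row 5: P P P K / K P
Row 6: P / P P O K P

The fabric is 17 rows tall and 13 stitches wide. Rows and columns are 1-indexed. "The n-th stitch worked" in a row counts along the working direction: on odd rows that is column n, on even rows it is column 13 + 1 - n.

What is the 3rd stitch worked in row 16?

For row 16: chart row = ((16-1) mod 6) + 1 = 4; this is a WS (even) row.
Chart row 4 tiled across columns 1-13: / O K P O K K / O K P O K
WS: work from column 13 back to column 1 (reverse the tiled row), swapping K<->P (O and / unchanged).
Row 16 as worked: P O K P O / P P O K P O /
Counting 3 along the worked row gives K.

Result:
K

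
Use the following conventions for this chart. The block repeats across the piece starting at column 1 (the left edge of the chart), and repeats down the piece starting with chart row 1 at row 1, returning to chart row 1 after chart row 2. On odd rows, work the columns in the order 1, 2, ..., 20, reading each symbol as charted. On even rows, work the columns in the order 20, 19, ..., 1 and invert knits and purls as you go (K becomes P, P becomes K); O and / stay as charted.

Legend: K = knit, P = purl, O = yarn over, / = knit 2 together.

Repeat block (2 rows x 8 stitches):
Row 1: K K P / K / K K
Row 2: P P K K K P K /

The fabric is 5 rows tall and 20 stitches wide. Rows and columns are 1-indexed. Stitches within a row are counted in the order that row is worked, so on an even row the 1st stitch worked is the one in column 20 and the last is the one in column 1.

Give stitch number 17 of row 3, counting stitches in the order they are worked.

Stitch:
K

Derivation:
Row 3: (3-1) mod 2 = 0, so use chart row 1. Odd row -> RS.
Chart row 1 tiled across columns 1-20: K K P / K / K K K K P / K / K K K K P /
RS: work column 1 to column 20, symbols as charted — the tiled row is the row as worked.
Stitch 17 in working order -> K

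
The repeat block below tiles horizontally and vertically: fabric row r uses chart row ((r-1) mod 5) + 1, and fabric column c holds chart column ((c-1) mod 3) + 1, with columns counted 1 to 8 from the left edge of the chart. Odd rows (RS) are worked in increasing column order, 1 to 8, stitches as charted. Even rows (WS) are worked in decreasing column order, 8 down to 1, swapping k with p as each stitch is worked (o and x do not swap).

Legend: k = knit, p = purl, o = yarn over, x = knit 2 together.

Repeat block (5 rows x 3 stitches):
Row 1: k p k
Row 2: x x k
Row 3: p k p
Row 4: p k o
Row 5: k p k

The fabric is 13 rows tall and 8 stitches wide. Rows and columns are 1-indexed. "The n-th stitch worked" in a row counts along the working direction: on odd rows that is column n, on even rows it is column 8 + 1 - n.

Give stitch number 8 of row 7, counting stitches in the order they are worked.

Row 7: (7-1) mod 5 = 1, so use chart row 2. Odd row -> RS.
Chart row 2 tiled across columns 1-8: x x k x x k x x
RS row: no reversal, no swap; stitch n worked = column n.
Counting 8 along the worked row gives x.

Stitch:
x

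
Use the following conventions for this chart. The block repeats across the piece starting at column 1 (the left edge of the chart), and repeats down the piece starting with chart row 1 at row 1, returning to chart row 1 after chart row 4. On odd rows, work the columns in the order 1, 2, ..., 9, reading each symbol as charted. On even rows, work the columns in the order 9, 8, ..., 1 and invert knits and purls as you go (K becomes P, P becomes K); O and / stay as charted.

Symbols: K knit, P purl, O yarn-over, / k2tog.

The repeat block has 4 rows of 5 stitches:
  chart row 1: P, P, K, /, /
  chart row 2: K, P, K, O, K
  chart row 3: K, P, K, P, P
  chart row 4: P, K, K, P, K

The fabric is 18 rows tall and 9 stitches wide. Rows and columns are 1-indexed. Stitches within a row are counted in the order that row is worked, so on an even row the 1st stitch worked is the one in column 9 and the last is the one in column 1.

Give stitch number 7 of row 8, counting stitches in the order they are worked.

Row 8: (8-1) mod 4 = 3, so use chart row 4. Even row -> WS.
Chart row 4 tiled across columns 1-9: P K K P K P K K P
Wrong side: read the tiled row from column 9 down to 1 and exchange K with P (leave O, /).
Row 8 as worked: K P P K P K P P K
Counting 7 along the worked row gives P.

== STITCH ==
P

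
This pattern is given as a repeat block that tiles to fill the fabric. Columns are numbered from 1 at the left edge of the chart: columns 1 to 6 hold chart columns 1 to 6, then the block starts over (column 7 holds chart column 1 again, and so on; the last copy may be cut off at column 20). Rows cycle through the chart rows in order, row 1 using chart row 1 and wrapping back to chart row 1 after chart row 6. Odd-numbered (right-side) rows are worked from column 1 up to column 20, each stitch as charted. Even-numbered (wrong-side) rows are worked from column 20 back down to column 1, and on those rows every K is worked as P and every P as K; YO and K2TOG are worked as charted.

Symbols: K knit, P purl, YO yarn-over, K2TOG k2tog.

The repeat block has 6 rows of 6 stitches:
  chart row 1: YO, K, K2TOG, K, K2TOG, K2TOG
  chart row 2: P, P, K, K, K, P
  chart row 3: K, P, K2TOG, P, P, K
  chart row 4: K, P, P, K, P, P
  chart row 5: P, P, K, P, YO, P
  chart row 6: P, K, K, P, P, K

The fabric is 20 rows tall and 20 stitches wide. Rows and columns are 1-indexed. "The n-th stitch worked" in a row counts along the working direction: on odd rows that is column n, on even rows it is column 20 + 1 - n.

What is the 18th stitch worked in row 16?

Row 16 uses chart row ((16-1) mod 6)+1 = 4. Row 16 is even, so WS.
Chart row 4 tiled across columns 1-20: K P P K P P K P P K P P K P P K P P K P
WS row: flip the tiled sequence (start at column 20) and apply K<->P; YO and K2TOG stay.
Row 16 as worked: K P K K P K K P K K P K K P K K P K K P
Counting 18 along the worked row gives K.

Stitch:
K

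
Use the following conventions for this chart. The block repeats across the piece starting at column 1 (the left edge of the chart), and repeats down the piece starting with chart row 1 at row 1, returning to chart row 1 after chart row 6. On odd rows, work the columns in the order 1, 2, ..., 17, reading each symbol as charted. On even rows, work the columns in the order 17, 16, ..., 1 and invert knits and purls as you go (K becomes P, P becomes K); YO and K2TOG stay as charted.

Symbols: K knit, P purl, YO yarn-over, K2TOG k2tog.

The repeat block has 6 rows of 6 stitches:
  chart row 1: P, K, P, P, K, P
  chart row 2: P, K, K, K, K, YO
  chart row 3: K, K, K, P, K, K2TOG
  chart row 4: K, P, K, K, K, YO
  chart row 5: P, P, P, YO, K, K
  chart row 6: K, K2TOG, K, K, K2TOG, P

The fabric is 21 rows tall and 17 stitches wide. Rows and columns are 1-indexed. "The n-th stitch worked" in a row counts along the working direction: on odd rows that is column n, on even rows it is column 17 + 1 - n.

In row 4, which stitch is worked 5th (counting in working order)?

Row 4: (4-1) mod 6 = 3, so use chart row 4. Even row -> WS.
Chart row 4 tiled across columns 1-17: K P K K K YO K P K K K YO K P K K K
WS row: flip the tiled sequence (start at column 17) and apply K<->P; YO and K2TOG stay.
Row 4 as worked: P P P K P YO P P P K P YO P P P K P
The 5th stitch worked is P.

Stitch:
P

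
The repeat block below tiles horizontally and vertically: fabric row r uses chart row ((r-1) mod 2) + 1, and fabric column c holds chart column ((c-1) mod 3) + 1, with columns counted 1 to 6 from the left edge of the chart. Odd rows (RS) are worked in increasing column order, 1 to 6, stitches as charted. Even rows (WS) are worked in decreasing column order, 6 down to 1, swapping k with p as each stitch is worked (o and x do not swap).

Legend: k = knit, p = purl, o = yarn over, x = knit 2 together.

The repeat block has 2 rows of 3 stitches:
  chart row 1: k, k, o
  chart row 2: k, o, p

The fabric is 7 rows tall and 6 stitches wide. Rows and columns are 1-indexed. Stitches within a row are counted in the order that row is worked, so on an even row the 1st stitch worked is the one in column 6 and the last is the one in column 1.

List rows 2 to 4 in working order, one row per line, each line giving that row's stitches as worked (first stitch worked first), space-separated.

Rows as worked:
k o p k o p
k k o k k o
k o p k o p

Derivation:
Row 2: chart row 2, WS - tiled (columns 1-6): k o p k o p; work from column 6 back to 1 with k<->p swapped.
Row 3: chart row 1, RS - tile across columns 1-6 and work as-is.
Row 4: chart row 2, WS - tiled (columns 1-6): k o p k o p; work from column 6 back to 1 with k<->p swapped.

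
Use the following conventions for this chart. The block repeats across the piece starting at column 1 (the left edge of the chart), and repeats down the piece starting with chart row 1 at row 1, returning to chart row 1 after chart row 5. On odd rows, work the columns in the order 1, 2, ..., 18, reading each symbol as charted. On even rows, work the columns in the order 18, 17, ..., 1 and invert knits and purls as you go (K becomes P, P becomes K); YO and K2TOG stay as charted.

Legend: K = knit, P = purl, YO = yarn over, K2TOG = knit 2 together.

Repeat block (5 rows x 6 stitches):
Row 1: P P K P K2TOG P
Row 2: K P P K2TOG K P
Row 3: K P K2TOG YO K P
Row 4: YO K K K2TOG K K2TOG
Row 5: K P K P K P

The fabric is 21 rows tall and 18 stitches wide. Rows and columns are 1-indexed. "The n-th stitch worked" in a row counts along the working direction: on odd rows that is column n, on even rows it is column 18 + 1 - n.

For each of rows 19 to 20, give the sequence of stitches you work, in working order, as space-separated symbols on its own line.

Rows as worked:
YO K K K2TOG K K2TOG YO K K K2TOG K K2TOG YO K K K2TOG K K2TOG
K P K P K P K P K P K P K P K P K P

Derivation:
Row 19: chart row 4, RS - tile across columns 1-18 and work as-is.
Row 20: chart row 5, WS - tiled (columns 1-18): K P K P K P K P K P K P K P K P K P; work from column 18 back to 1 with K<->P swapped.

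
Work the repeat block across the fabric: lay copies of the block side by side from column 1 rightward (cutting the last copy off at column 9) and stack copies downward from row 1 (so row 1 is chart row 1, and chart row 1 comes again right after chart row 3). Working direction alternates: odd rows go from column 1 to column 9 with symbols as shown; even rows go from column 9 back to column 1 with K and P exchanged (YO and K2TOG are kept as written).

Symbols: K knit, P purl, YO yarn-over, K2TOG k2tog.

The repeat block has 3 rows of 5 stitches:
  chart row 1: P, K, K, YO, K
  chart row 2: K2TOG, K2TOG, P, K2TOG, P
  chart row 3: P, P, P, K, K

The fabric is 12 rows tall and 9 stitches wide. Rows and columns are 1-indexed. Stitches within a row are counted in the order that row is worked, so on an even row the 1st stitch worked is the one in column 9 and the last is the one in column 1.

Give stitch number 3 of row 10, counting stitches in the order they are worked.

Result:
P

Derivation:
For row 10: chart row = ((10-1) mod 3) + 1 = 1; this is a WS (even) row.
Chart row 1 tiled across columns 1-9: P K K YO K P K K YO
Wrong side: read the tiled row from column 9 down to 1 and exchange K with P (leave YO, K2TOG).
Row 10 as worked: YO P P K P YO P P K
The 3rd stitch worked is P.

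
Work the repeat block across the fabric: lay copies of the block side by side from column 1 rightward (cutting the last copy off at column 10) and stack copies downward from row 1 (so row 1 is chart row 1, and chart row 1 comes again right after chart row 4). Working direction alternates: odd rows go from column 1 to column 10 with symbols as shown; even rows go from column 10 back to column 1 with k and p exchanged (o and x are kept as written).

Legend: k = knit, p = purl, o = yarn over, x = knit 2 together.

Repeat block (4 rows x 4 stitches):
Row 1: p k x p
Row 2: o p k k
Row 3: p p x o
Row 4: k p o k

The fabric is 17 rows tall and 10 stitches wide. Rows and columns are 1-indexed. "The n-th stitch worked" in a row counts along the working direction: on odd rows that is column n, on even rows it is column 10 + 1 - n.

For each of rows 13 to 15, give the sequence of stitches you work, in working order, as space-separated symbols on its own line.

== ROWS AS WORKED ==
p k x p p k x p p k
k o p p k o p p k o
p p x o p p x o p p

Derivation:
Row 13: chart row 1, RS - tile across columns 1-10 and work as-is.
Row 14: chart row 2, WS - tiled (columns 1-10): o p k k o p k k o p; work from column 10 back to 1 with k<->p swapped.
Row 15: chart row 3, RS - tile across columns 1-10 and work as-is.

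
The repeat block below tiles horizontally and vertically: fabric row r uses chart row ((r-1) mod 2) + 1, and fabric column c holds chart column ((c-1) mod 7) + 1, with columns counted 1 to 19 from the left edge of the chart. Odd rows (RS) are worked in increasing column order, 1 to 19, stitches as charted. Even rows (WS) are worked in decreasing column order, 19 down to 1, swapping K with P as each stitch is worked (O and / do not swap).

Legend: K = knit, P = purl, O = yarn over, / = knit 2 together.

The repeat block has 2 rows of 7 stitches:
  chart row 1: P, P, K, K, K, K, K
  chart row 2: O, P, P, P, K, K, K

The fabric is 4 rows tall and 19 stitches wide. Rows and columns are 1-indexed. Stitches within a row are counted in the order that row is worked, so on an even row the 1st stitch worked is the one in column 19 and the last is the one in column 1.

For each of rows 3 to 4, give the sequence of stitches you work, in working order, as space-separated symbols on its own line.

Row 3: chart row 1, RS - tile across columns 1-19 and work as-is.
Row 4: chart row 2, WS - tiled (columns 1-19): O P P P K K K O P P P K K K O P P P K; work from column 19 back to 1 with K<->P swapped.

Result:
P P K K K K K P P K K K K K P P K K K
P K K K O P P P K K K O P P P K K K O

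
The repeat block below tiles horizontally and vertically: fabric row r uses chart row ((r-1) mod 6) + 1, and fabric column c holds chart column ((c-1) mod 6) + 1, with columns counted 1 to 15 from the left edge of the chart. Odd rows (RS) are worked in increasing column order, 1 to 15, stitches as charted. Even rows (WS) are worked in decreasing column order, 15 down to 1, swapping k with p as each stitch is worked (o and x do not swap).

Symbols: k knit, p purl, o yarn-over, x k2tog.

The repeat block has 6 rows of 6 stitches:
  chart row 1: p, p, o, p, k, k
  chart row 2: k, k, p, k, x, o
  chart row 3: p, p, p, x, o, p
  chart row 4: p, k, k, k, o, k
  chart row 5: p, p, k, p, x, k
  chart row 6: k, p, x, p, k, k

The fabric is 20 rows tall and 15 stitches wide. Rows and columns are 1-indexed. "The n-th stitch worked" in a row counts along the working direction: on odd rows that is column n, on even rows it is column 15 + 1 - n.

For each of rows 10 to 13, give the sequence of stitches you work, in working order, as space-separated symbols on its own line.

Row 10: chart row 4, WS - tiled (columns 1-15): p k k k o k p k k k o k p k k; work from column 15 back to 1 with k<->p swapped.
Row 11: chart row 5, RS - tile across columns 1-15 and work as-is.
Row 12: chart row 6, WS - tiled (columns 1-15): k p x p k k k p x p k k k p x; work from column 15 back to 1 with k<->p swapped.
Row 13: chart row 1, RS - tile across columns 1-15 and work as-is.

Result:
p p k p o p p p k p o p p p k
p p k p x k p p k p x k p p k
x k p p p k x k p p p k x k p
p p o p k k p p o p k k p p o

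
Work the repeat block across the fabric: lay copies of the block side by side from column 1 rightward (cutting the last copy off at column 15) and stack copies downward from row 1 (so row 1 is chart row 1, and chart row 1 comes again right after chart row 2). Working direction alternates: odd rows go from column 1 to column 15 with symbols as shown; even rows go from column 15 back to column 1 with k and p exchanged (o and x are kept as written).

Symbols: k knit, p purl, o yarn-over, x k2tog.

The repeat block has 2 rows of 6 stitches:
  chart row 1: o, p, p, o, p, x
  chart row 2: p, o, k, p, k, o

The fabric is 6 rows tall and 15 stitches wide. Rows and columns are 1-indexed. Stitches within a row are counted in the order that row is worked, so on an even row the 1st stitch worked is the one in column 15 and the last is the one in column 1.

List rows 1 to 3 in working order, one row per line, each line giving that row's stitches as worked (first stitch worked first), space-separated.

Result:
o p p o p x o p p o p x o p p
p o k o p k p o k o p k p o k
o p p o p x o p p o p x o p p

Derivation:
Row 1: chart row 1, RS - tile across columns 1-15 and work as-is.
Row 2: chart row 2, WS - tiled (columns 1-15): p o k p k o p o k p k o p o k; work from column 15 back to 1 with k<->p swapped.
Row 3: chart row 1, RS - tile across columns 1-15 and work as-is.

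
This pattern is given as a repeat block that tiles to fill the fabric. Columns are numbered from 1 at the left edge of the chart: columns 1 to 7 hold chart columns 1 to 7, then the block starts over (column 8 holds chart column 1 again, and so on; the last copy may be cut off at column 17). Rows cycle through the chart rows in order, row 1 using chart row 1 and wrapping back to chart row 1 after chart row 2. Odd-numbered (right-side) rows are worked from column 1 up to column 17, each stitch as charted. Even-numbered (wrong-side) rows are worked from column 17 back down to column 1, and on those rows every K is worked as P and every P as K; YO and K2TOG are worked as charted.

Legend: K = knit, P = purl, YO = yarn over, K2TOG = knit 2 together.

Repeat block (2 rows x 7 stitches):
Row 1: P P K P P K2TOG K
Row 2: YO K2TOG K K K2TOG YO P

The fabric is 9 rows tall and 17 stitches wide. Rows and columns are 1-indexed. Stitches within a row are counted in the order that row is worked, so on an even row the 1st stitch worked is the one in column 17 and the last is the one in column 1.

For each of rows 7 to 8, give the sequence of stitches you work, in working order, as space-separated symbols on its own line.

Rows as worked:
P P K P P K2TOG K P P K P P K2TOG K P P K
P K2TOG YO K YO K2TOG P P K2TOG YO K YO K2TOG P P K2TOG YO

Derivation:
Row 7: chart row 1, RS - tile across columns 1-17 and work as-is.
Row 8: chart row 2, WS - tiled (columns 1-17): YO K2TOG K K K2TOG YO P YO K2TOG K K K2TOG YO P YO K2TOG K; work from column 17 back to 1 with K<->P swapped.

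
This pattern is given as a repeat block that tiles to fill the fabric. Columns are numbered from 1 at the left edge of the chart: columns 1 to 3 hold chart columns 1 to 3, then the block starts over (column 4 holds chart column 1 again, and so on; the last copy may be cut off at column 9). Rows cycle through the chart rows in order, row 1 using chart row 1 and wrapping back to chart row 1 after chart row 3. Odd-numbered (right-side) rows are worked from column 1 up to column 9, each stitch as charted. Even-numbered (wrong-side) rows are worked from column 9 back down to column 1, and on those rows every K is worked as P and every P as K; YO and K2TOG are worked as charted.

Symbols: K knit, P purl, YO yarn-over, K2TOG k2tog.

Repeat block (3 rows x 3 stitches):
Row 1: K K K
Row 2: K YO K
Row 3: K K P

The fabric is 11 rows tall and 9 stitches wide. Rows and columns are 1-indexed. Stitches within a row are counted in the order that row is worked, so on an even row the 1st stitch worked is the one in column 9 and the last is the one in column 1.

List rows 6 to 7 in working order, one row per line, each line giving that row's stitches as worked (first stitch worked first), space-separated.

Row 6: chart row 3, WS - tiled (columns 1-9): K K P K K P K K P; work from column 9 back to 1 with K<->P swapped.
Row 7: chart row 1, RS - tile across columns 1-9 and work as-is.

Result:
K P P K P P K P P
K K K K K K K K K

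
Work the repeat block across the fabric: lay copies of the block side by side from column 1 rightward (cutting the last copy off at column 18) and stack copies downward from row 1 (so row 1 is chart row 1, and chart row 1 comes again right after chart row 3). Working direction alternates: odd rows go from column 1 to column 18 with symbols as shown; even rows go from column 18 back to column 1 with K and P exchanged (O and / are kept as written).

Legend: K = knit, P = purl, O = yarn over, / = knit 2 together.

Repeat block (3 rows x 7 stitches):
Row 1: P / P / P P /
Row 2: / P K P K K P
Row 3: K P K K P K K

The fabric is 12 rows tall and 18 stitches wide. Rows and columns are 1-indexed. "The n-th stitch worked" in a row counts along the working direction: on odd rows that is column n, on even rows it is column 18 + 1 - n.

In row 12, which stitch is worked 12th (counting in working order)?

== STITCH ==
P

Derivation:
Row 12: (12-1) mod 3 = 2, so use chart row 3. Even row -> WS.
Chart row 3 tiled across columns 1-18: K P K K P K K K P K K P K K K P K K
WS: work from column 18 back to column 1 (reverse the tiled row), swapping K<->P (O and / unchanged).
Row 12 as worked: P P K P P P K P P K P P P K P P K P
Counting 12 along the worked row gives P.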